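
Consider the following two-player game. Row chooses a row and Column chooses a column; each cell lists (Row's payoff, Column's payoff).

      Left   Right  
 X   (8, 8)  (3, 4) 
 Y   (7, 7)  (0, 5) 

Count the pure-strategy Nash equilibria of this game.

(X, Left): Row gets 8 (best alternative 7); Column gets 8 (best alternative 4). Neither deviates — NE.
(Y, Right) is not a NE: Row would switch to X (3 > 0).
No other cell survives both best-response checks, so there is 1 pure NE.

1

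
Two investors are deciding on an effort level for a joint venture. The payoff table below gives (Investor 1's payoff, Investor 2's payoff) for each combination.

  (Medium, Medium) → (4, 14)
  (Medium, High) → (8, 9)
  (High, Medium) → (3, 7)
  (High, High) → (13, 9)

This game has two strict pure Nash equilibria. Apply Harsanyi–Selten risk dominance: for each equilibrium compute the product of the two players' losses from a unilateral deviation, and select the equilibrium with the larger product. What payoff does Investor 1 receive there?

At both Medium: Investor 1 loses 4 − 3 = 1 by deviating; Investor 2 loses 14 − 9 = 5. Product = 1·5 = 5.
At both High: Investor 1 loses 13 − 8 = 5 by deviating; Investor 2 loses 9 − 7 = 2. Product = 5·2 = 10.
10 > 5, so both High is risk-dominant. Investor 1's payoff there is 13.

13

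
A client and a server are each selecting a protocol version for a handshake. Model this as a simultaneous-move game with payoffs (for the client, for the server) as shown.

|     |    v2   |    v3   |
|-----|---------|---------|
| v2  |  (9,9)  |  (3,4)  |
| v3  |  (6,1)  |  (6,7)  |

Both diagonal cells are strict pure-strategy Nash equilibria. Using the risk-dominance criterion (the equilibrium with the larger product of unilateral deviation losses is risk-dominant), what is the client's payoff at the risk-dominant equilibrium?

At both v2: the client loses 9 − 6 = 3 by deviating; the server loses 9 − 4 = 5. Product = 3·5 = 15.
At both v3: the client loses 6 − 3 = 3 by deviating; the server loses 7 − 1 = 6. Product = 3·6 = 18.
18 > 15, so both v3 is risk-dominant. The client's payoff there is 6.

6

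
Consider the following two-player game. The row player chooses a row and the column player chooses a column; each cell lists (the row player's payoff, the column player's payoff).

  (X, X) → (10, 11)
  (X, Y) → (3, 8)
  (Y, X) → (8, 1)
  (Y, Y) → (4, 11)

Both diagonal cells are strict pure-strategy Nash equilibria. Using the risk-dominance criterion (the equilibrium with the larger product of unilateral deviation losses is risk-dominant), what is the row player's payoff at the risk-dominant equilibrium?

At both X: the row player loses 10 − 8 = 2 by deviating; the column player loses 11 − 8 = 3. Product = 2·3 = 6.
At both Y: the row player loses 4 − 3 = 1 by deviating; the column player loses 11 − 1 = 10. Product = 1·10 = 10.
10 > 6, so both Y is risk-dominant. The row player's payoff there is 4.

4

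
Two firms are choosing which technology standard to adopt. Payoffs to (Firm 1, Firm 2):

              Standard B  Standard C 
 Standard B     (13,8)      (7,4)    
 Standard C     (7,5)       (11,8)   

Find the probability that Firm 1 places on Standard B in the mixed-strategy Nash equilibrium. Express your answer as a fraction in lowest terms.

3/7

Firm 1's mix p on Standard B must make Firm 2 indifferent between Standard B and Standard C.
Firm 2's payoff from Standard B: 8p + 5(1−p). From Standard C: 4p + 8(1−p).
Set equal: 4p = 3(1−p) → p = 3/7.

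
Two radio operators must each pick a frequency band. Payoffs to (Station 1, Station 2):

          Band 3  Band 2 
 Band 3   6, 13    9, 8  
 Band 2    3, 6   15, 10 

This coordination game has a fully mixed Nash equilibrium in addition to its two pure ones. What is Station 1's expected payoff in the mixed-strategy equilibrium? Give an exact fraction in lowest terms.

Station 2 mixes with probability q on Band 3, chosen so Station 1 is indifferent: 6q + 9(1−q) = 3q + 15(1−q) gives q = 2/3.
Station 1's expected payoff (from either row, since indifferent) is 6·2/3 + 9·1/3 = 7.

7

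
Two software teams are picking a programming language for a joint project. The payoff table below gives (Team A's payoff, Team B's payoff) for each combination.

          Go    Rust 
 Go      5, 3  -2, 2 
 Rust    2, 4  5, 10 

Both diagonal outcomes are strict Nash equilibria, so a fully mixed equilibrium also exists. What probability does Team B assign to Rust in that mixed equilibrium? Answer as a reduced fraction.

3/10

Team B's mix q on Go must make Team A indifferent between Go and Rust.
Team A's payoff from Go: 5q + (-2)(1−q). From Rust: 2q + 5(1−q).
Set equal: 3q = 7(1−q) → q = 7/10.
Probability on Rust is 1 − 7/10 = 3/10.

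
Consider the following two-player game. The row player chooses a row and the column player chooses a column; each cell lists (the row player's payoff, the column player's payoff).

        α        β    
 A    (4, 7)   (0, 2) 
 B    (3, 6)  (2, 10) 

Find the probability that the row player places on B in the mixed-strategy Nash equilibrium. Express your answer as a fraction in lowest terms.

The row player's mix p on A must make the column player indifferent between α and β.
The column player's payoff from α: 7p + 6(1−p). From β: 2p + 10(1−p).
Set equal: 5p = 4(1−p) → p = 4/9.
Probability on B is 1 − 4/9 = 5/9.

5/9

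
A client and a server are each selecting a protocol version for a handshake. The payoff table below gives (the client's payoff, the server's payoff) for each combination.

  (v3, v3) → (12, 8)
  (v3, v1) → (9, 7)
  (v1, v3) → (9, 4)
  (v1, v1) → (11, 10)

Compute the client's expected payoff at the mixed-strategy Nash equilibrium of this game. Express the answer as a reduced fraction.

The server mixes with probability q on v3, chosen so the client is indifferent: 12q + 9(1−q) = 9q + 11(1−q) gives q = 2/5.
The client's expected payoff (from either row, since indifferent) is 12·2/5 + 9·3/5 = 51/5.

51/5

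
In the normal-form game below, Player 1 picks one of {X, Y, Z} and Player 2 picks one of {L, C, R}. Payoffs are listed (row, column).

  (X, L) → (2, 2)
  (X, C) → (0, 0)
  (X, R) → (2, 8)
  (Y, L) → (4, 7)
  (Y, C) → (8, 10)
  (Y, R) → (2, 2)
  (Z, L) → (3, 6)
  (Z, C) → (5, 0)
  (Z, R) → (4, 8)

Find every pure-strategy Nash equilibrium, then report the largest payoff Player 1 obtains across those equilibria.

(Y, C) is a pure NE (Player 1: 8 ≥ 5; Player 2: 10 ≥ 7). Player 1 gets 8.
(Z, R) is a pure NE (Player 1: 4 ≥ 2; Player 2: 8 ≥ 6). Player 1 gets 4.
Every other cell has a profitable deviation for at least one player. Highest of {8, 4} is 8.

8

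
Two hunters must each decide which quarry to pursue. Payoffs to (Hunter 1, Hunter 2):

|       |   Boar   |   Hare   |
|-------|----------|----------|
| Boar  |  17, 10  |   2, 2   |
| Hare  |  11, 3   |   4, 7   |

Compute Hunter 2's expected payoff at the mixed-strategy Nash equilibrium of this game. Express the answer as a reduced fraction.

16/3

Hunter 1 mixes with probability p on Boar, chosen so Hunter 2 is indifferent: 10p + 3(1−p) = 2p + 7(1−p) gives p = 1/3.
Hunter 2's expected payoff is 10·1/3 + 3·2/3 = 16/3.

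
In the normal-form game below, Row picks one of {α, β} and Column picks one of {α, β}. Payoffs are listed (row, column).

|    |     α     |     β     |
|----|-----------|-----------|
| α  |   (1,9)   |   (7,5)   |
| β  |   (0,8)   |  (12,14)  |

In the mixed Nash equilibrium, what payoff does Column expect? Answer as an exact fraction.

Row mixes with probability p on α, chosen so Column is indifferent: 9p + 8(1−p) = 5p + 14(1−p) gives p = 3/5.
Column's expected payoff is 9·3/5 + 8·2/5 = 43/5.

43/5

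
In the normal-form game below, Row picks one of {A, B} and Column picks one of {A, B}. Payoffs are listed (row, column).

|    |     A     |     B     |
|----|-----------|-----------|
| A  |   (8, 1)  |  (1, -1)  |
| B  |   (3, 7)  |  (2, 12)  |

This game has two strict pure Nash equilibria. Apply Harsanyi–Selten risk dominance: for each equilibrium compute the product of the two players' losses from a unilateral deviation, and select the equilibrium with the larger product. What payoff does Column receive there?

At both A: Row loses 8 − 3 = 5 by deviating; Column loses 1 − (-1) = 2. Product = 5·2 = 10.
At both B: Row loses 2 − 1 = 1 by deviating; Column loses 12 − 7 = 5. Product = 1·5 = 5.
10 > 5, so both A is risk-dominant. Column's payoff there is 1.

1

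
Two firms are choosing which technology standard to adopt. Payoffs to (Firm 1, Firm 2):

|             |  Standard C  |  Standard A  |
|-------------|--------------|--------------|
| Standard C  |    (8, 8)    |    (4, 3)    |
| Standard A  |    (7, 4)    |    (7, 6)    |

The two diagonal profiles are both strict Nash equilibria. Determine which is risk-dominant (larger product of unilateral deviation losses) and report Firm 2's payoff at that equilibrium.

At both Standard C: Firm 1 loses 8 − 7 = 1 by deviating; Firm 2 loses 8 − 3 = 5. Product = 1·5 = 5.
At both Standard A: Firm 1 loses 7 − 4 = 3 by deviating; Firm 2 loses 6 − 4 = 2. Product = 3·2 = 6.
6 > 5, so both Standard A is risk-dominant. Firm 2's payoff there is 6.

6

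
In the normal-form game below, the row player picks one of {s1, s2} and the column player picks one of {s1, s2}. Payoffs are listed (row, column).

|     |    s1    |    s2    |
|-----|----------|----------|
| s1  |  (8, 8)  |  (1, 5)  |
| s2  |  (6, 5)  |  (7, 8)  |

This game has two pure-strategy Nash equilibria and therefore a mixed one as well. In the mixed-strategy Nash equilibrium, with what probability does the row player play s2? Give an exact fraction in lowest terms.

The row player's mix p on s1 must make the column player indifferent between s1 and s2.
The column player's payoff from s1: 8p + 5(1−p). From s2: 5p + 8(1−p).
Set equal: 3p = 3(1−p) → p = 3/6 = 1/2.
Probability on s2 is 1 − 1/2 = 1/2.

1/2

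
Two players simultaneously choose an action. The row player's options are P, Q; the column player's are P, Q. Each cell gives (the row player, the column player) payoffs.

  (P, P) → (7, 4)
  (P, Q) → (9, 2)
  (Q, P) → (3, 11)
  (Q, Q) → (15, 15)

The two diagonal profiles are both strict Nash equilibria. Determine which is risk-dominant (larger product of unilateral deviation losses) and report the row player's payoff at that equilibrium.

15

At both P: the row player loses 7 − 3 = 4 by deviating; the column player loses 4 − 2 = 2. Product = 4·2 = 8.
At both Q: the row player loses 15 − 9 = 6 by deviating; the column player loses 15 − 11 = 4. Product = 6·4 = 24.
24 > 8, so both Q is risk-dominant. The row player's payoff there is 15.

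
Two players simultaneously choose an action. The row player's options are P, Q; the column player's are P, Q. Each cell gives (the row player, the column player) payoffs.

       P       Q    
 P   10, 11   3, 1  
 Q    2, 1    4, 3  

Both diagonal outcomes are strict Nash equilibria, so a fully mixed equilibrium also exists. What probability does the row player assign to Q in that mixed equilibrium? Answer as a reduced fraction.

5/6

The row player's mix p on P must make the column player indifferent between P and Q.
The column player's payoff from P: 11p + 1(1−p). From Q: 1p + 3(1−p).
Set equal: 10p = 2(1−p) → p = 2/12 = 1/6.
Probability on Q is 1 − 1/6 = 5/6.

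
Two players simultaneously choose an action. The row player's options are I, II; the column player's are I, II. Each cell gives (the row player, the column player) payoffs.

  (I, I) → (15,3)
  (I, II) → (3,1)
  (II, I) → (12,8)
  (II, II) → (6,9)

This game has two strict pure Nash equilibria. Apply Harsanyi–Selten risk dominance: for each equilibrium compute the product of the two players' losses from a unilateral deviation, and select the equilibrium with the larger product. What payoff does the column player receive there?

At both I: the row player loses 15 − 12 = 3 by deviating; the column player loses 3 − 1 = 2. Product = 3·2 = 6.
At both II: the row player loses 6 − 3 = 3 by deviating; the column player loses 9 − 8 = 1. Product = 3·1 = 3.
6 > 3, so both I is risk-dominant. The column player's payoff there is 3.

3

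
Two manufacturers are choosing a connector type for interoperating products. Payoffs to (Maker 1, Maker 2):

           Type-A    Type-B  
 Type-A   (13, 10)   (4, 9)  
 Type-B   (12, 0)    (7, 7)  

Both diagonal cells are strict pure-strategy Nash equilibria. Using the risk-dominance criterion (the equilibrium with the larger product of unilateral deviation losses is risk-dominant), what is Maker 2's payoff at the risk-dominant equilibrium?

7

At both Type-A: Maker 1 loses 13 − 12 = 1 by deviating; Maker 2 loses 10 − 9 = 1. Product = 1·1 = 1.
At both Type-B: Maker 1 loses 7 − 4 = 3 by deviating; Maker 2 loses 7 − 0 = 7. Product = 3·7 = 21.
21 > 1, so both Type-B is risk-dominant. Maker 2's payoff there is 7.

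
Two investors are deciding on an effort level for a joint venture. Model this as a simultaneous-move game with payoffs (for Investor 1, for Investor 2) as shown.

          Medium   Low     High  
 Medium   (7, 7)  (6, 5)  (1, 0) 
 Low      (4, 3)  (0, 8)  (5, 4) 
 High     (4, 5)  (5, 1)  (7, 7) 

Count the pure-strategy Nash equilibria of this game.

Both Medium: Investor 1 gets 7 (best alternative 4); Investor 2 gets 7 (best alternative 5). Neither deviates — NE.
Both High: Investor 1 gets 7 (best alternative 5); Investor 2 gets 7 (best alternative 5). Neither deviates — NE.
Both Low is not a NE: Investor 1 would switch to Medium (6 > 0).
No other cell survives both best-response checks, so there are 2 pure NE.

2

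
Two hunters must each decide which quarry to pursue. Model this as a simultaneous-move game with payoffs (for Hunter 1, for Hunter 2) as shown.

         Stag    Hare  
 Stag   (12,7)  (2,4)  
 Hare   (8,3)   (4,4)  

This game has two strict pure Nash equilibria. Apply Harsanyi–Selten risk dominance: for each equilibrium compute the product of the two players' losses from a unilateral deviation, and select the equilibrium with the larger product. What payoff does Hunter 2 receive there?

7

At both Stag: Hunter 1 loses 12 − 8 = 4 by deviating; Hunter 2 loses 7 − 4 = 3. Product = 4·3 = 12.
At both Hare: Hunter 1 loses 4 − 2 = 2 by deviating; Hunter 2 loses 4 − 3 = 1. Product = 2·1 = 2.
12 > 2, so both Stag is risk-dominant. Hunter 2's payoff there is 7.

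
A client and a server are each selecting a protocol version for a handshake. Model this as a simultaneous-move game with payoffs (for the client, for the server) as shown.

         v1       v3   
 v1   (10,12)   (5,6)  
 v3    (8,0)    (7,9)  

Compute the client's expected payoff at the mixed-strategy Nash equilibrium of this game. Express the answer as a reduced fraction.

The server mixes with probability q on v1, chosen so the client is indifferent: 10q + 5(1−q) = 8q + 7(1−q) gives q = 1/2.
The client's expected payoff (from either row, since indifferent) is 10·1/2 + 5·1/2 = 15/2.

15/2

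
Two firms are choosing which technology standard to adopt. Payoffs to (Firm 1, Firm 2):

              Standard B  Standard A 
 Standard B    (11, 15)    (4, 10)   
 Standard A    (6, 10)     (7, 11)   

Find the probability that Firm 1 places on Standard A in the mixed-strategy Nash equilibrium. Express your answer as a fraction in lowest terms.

Firm 1's mix p on Standard B must make Firm 2 indifferent between Standard B and Standard A.
Firm 2's payoff from Standard B: 15p + 10(1−p). From Standard A: 10p + 11(1−p).
Set equal: 5p = 1(1−p) → p = 1/6.
Probability on Standard A is 1 − 1/6 = 5/6.

5/6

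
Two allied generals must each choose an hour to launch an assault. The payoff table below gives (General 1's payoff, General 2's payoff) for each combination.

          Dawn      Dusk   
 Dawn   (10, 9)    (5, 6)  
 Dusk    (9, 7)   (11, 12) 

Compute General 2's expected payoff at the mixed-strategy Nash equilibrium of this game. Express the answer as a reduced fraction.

33/4

General 1 mixes with probability p on Dawn, chosen so General 2 is indifferent: 9p + 7(1−p) = 6p + 12(1−p) gives p = 5/8.
General 2's expected payoff is 9·5/8 + 7·3/8 = 33/4.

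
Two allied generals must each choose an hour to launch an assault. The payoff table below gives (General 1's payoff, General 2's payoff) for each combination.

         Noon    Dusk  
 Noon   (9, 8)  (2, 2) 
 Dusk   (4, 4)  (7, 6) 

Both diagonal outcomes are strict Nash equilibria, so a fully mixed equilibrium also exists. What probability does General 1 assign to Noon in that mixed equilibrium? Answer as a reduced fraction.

General 1's mix p on Noon must make General 2 indifferent between Noon and Dusk.
General 2's payoff from Noon: 8p + 4(1−p). From Dusk: 2p + 6(1−p).
Set equal: 6p = 2(1−p) → p = 2/8 = 1/4.

1/4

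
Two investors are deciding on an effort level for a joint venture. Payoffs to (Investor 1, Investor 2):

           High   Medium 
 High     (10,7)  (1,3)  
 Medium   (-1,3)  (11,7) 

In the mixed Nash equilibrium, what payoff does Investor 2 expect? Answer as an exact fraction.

5

Investor 1 mixes with probability p on High, chosen so Investor 2 is indifferent: 7p + 3(1−p) = 3p + 7(1−p) gives p = 1/2.
Investor 2's expected payoff is 7·1/2 + 3·1/2 = 5.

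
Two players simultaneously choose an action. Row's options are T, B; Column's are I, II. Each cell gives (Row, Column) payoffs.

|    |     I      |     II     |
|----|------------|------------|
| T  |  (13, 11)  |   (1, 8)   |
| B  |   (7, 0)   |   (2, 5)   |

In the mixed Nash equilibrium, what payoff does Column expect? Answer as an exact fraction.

55/8

Row mixes with probability p on T, chosen so Column is indifferent: 11p + 0(1−p) = 8p + 5(1−p) gives p = 5/8.
Column's expected payoff is 11·5/8 + 0·3/8 = 55/8.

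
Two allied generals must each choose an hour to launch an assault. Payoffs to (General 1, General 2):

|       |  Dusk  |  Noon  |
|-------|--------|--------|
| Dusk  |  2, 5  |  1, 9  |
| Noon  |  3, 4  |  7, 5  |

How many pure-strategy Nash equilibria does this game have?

Both Noon: General 1 gets 7 (best alternative 1); General 2 gets 5 (best alternative 4). Neither deviates — NE.
Both Dusk is not a NE: General 1 would switch to Noon (3 > 2).
No other cell survives both best-response checks, so there is 1 pure NE.

1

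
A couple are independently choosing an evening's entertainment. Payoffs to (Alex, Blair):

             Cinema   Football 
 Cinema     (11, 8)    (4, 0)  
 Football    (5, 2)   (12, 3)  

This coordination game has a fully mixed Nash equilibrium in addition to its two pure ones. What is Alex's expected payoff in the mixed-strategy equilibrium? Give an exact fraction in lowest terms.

Blair mixes with probability q on Cinema, chosen so Alex is indifferent: 11q + 4(1−q) = 5q + 12(1−q) gives q = 4/7.
Alex's expected payoff (from either row, since indifferent) is 11·4/7 + 4·3/7 = 8.

8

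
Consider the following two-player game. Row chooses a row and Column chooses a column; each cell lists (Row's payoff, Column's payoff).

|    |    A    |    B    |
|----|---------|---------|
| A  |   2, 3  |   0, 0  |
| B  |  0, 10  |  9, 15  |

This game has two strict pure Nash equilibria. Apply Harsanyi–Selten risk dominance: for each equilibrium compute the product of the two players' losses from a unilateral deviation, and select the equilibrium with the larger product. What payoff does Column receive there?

At both A: Row loses 2 − 0 = 2 by deviating; Column loses 3 − 0 = 3. Product = 2·3 = 6.
At both B: Row loses 9 − 0 = 9 by deviating; Column loses 15 − 10 = 5. Product = 9·5 = 45.
45 > 6, so both B is risk-dominant. Column's payoff there is 15.

15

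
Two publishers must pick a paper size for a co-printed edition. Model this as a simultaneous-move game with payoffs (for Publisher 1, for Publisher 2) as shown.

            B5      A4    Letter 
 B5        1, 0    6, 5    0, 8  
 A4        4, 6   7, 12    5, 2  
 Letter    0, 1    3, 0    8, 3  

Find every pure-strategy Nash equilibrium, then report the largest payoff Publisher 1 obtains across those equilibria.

Both A4 is a pure NE (Publisher 1: 7 ≥ 6; Publisher 2: 12 ≥ 6). Publisher 1 gets 7.
Both Letter is a pure NE (Publisher 1: 8 ≥ 5; Publisher 2: 3 ≥ 1). Publisher 1 gets 8.
Every other cell has a profitable deviation for at least one player. Highest of {7, 8} is 8.

8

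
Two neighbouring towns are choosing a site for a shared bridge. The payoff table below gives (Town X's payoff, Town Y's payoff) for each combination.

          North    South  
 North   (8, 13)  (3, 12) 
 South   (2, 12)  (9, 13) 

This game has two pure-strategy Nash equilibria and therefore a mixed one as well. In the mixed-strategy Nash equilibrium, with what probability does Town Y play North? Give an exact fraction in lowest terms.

Town Y's mix q on North must make Town X indifferent between North and South.
Town X's payoff from North: 8q + 3(1−q). From South: 2q + 9(1−q).
Set equal: 6q = 6(1−q) → q = 6/12 = 1/2.

1/2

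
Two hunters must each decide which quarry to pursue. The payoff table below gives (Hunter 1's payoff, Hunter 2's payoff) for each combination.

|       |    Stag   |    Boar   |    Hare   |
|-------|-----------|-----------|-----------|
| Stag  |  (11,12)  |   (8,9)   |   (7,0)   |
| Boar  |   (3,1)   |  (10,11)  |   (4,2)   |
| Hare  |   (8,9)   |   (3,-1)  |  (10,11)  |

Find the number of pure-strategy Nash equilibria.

Both Stag: Hunter 1 gets 11 (best alternative 8); Hunter 2 gets 12 (best alternative 9). Neither deviates — NE.
Both Boar: Hunter 1 gets 10 (best alternative 8); Hunter 2 gets 11 (best alternative 2). Neither deviates — NE.
Both Hare: Hunter 1 gets 10 (best alternative 7); Hunter 2 gets 11 (best alternative 9). Neither deviates — NE.
(Boar, Stag) is not a NE: Hunter 1 would switch to Stag (11 > 3).
No other cell survives both best-response checks, so there are 3 pure NE.

3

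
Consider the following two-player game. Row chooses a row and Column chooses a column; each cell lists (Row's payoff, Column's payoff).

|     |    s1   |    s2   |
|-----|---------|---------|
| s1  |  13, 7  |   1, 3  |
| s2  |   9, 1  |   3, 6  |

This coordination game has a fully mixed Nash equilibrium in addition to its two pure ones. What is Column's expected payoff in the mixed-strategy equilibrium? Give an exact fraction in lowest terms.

Row mixes with probability p on s1, chosen so Column is indifferent: 7p + 1(1−p) = 3p + 6(1−p) gives p = 5/9.
Column's expected payoff is 7·5/9 + 1·4/9 = 13/3.

13/3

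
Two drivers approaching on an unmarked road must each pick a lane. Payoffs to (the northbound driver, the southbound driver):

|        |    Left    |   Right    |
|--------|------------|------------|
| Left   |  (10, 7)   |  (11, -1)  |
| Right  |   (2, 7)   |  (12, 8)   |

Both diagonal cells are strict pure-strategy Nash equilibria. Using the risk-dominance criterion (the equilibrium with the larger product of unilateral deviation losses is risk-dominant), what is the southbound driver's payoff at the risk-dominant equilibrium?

At both Left: the northbound driver loses 10 − 2 = 8 by deviating; the southbound driver loses 7 − (-1) = 8. Product = 8·8 = 64.
At both Right: the northbound driver loses 12 − 11 = 1 by deviating; the southbound driver loses 8 − 7 = 1. Product = 1·1 = 1.
64 > 1, so both Left is risk-dominant. The southbound driver's payoff there is 7.

7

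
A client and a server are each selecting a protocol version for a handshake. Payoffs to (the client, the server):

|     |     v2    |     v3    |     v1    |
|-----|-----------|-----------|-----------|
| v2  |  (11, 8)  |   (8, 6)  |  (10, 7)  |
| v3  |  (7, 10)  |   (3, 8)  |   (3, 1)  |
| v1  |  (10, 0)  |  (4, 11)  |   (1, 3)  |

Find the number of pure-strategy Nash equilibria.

Both v2: the client gets 11 (best alternative 10); the server gets 8 (best alternative 7). Neither deviates — NE.
Both v3 is not a NE: the client would switch to v2 (8 > 3).
No other cell survives both best-response checks, so there is 1 pure NE.

1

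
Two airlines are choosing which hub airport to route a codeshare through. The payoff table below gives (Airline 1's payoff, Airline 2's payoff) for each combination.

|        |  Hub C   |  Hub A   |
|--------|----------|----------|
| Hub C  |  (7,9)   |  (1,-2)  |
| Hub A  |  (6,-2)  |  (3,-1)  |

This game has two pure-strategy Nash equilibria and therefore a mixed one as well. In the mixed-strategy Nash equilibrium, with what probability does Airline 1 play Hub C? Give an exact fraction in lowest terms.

Airline 1's mix p on Hub C must make Airline 2 indifferent between Hub C and Hub A.
Airline 2's payoff from Hub C: 9p + (-2)(1−p). From Hub A: (-2)p + (-1)(1−p).
Set equal: 11p = 1(1−p) → p = 1/12.

1/12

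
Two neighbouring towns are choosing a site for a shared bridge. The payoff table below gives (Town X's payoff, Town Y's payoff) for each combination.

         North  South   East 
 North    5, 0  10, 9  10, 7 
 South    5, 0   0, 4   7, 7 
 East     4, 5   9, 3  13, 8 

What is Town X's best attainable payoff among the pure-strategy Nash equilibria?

13

(North, South) is a pure NE (Town X: 10 ≥ 9; Town Y: 9 ≥ 7). Town X gets 10.
Both East is a pure NE (Town X: 13 ≥ 10; Town Y: 8 ≥ 5). Town X gets 13.
Every other cell has a profitable deviation for at least one player. Highest of {10, 13} is 13.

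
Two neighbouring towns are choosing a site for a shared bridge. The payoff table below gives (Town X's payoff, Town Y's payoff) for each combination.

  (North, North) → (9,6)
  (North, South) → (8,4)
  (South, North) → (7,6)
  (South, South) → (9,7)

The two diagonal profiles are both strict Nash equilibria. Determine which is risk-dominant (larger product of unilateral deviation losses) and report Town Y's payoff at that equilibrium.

6

At both North: Town X loses 9 − 7 = 2 by deviating; Town Y loses 6 − 4 = 2. Product = 2·2 = 4.
At both South: Town X loses 9 − 8 = 1 by deviating; Town Y loses 7 − 6 = 1. Product = 1·1 = 1.
4 > 1, so both North is risk-dominant. Town Y's payoff there is 6.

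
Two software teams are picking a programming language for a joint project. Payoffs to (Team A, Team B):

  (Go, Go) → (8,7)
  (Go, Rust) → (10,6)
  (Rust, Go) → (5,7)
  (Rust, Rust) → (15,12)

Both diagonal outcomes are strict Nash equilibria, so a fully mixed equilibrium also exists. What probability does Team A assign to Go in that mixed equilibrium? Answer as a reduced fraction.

5/6

Team A's mix p on Go must make Team B indifferent between Go and Rust.
Team B's payoff from Go: 7p + 7(1−p). From Rust: 6p + 12(1−p).
Set equal: 1p = 5(1−p) → p = 5/6.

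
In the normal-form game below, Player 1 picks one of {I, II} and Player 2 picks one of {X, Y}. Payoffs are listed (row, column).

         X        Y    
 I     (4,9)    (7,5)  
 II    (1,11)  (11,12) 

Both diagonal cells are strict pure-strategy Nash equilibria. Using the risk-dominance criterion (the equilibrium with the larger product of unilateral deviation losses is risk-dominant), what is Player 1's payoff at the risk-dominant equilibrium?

4

At (I, X): Player 1 loses 4 − 1 = 3 by deviating; Player 2 loses 9 − 5 = 4. Product = 3·4 = 12.
At (II, Y): Player 1 loses 11 − 7 = 4 by deviating; Player 2 loses 12 − 11 = 1. Product = 4·1 = 4.
12 > 4, so (I, X) is risk-dominant. Player 1's payoff there is 4.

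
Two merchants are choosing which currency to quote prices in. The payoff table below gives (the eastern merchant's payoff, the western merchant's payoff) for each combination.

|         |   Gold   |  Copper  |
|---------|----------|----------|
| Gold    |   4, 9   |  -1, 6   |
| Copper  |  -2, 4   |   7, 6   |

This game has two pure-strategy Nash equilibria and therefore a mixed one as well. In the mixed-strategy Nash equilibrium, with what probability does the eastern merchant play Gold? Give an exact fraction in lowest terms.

2/5

The eastern merchant's mix p on Gold must make the western merchant indifferent between Gold and Copper.
The western merchant's payoff from Gold: 9p + 4(1−p). From Copper: 6p + 6(1−p).
Set equal: 3p = 2(1−p) → p = 2/5.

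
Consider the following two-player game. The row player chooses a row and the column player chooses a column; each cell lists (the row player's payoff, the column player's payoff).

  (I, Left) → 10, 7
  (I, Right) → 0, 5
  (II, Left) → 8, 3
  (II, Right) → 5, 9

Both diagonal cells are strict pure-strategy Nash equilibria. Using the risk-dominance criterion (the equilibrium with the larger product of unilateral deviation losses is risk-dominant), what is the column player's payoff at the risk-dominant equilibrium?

9

At (I, Left): the row player loses 10 − 8 = 2 by deviating; the column player loses 7 − 5 = 2. Product = 2·2 = 4.
At (II, Right): the row player loses 5 − 0 = 5 by deviating; the column player loses 9 − 3 = 6. Product = 5·6 = 30.
30 > 4, so (II, Right) is risk-dominant. The column player's payoff there is 9.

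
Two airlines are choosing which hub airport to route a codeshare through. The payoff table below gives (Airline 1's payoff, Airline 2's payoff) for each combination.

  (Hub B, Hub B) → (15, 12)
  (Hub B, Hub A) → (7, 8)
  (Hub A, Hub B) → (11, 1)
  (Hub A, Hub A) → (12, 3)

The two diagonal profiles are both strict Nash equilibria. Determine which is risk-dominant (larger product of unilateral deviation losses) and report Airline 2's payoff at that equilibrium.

12

At both Hub B: Airline 1 loses 15 − 11 = 4 by deviating; Airline 2 loses 12 − 8 = 4. Product = 4·4 = 16.
At both Hub A: Airline 1 loses 12 − 7 = 5 by deviating; Airline 2 loses 3 − 1 = 2. Product = 5·2 = 10.
16 > 10, so both Hub B is risk-dominant. Airline 2's payoff there is 12.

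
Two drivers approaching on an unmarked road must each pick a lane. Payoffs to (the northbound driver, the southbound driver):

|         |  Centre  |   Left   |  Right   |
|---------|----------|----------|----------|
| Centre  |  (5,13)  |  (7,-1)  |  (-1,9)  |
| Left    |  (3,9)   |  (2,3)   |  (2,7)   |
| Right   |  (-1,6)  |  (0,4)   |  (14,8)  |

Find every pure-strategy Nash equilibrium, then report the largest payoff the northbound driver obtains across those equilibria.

14

Both Centre is a pure NE (the northbound driver: 5 ≥ 3; the southbound driver: 13 ≥ 9). The northbound driver gets 5.
Both Right is a pure NE (the northbound driver: 14 ≥ 2; the southbound driver: 8 ≥ 6). The northbound driver gets 14.
Every other cell has a profitable deviation for at least one player. Highest of {5, 14} is 14.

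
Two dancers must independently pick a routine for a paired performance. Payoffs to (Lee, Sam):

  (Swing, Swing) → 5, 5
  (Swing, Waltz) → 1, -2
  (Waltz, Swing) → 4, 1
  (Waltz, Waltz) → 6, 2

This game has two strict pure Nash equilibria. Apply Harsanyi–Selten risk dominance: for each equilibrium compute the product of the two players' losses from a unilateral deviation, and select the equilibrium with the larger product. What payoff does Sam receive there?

5

At both Swing: Lee loses 5 − 4 = 1 by deviating; Sam loses 5 − (-2) = 7. Product = 1·7 = 7.
At both Waltz: Lee loses 6 − 1 = 5 by deviating; Sam loses 2 − 1 = 1. Product = 5·1 = 5.
7 > 5, so both Swing is risk-dominant. Sam's payoff there is 5.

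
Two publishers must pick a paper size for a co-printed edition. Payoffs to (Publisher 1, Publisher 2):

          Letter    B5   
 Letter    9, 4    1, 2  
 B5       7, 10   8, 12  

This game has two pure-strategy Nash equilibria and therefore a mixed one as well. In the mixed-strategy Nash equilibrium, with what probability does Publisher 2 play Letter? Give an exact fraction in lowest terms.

Publisher 2's mix q on Letter must make Publisher 1 indifferent between Letter and B5.
Publisher 1's payoff from Letter: 9q + 1(1−q). From B5: 7q + 8(1−q).
Set equal: 2q = 7(1−q) → q = 7/9.

7/9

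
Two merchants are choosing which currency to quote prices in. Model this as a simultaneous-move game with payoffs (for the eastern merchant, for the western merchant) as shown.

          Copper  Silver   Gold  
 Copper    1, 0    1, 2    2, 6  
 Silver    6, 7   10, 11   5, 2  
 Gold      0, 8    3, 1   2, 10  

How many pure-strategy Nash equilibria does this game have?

Both Silver: the eastern merchant gets 10 (best alternative 3); the western merchant gets 11 (best alternative 7). Neither deviates — NE.
Both Gold is not a NE: the eastern merchant would switch to Silver (5 > 2).
No other cell survives both best-response checks, so there is 1 pure NE.

1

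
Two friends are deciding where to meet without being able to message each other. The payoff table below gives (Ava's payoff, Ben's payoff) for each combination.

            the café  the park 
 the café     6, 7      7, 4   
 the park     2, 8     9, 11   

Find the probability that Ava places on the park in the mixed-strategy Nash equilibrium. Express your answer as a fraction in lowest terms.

1/2

Ava's mix p on the café must make Ben indifferent between the café and the park.
Ben's payoff from the café: 7p + 8(1−p). From the park: 4p + 11(1−p).
Set equal: 3p = 3(1−p) → p = 3/6 = 1/2.
Probability on the park is 1 − 1/2 = 1/2.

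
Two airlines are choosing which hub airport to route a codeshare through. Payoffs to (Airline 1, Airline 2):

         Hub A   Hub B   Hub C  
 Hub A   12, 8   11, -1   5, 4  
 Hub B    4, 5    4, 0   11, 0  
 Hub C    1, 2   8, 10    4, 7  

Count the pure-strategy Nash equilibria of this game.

Both Hub A: Airline 1 gets 12 (best alternative 4); Airline 2 gets 8 (best alternative 4). Neither deviates — NE.
Both Hub B is not a NE: Airline 1 would switch to Hub A (11 > 4).
No other cell survives both best-response checks, so there is 1 pure NE.

1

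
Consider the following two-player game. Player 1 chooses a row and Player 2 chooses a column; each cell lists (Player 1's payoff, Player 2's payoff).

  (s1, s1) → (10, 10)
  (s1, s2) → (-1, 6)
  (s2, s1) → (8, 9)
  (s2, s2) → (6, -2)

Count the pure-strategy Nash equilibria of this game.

Both s1: Player 1 gets 10 (best alternative 8); Player 2 gets 10 (best alternative 6). Neither deviates — NE.
Both s2 is not a NE: Player 2 would switch to s1 (9 > -2).
No other cell survives both best-response checks, so there is 1 pure NE.

1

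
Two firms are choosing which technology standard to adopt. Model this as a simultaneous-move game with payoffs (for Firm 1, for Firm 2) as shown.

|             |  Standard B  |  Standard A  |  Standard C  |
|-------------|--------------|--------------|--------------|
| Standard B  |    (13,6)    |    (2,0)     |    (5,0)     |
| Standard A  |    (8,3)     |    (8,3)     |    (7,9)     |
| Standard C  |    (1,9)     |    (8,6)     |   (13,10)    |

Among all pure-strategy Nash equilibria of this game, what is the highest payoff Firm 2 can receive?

Both Standard B is a pure NE (Firm 1: 13 ≥ 8; Firm 2: 6 ≥ 0). Firm 2 gets 6.
Both Standard C is a pure NE (Firm 1: 13 ≥ 7; Firm 2: 10 ≥ 9). Firm 2 gets 10.
Every other cell has a profitable deviation for at least one player. Highest of {6, 10} is 10.

10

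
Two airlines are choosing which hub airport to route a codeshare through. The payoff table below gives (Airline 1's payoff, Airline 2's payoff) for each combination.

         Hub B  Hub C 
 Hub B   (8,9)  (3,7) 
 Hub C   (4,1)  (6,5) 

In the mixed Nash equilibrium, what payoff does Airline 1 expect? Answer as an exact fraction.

Airline 2 mixes with probability q on Hub B, chosen so Airline 1 is indifferent: 8q + 3(1−q) = 4q + 6(1−q) gives q = 3/7.
Airline 1's expected payoff (from either row, since indifferent) is 8·3/7 + 3·4/7 = 36/7.

36/7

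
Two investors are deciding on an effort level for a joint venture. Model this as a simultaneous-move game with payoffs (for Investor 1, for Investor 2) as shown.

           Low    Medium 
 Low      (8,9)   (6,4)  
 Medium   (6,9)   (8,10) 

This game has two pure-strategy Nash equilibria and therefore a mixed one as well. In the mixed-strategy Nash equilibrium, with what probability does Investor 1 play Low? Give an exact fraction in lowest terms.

1/6

Investor 1's mix p on Low must make Investor 2 indifferent between Low and Medium.
Investor 2's payoff from Low: 9p + 9(1−p). From Medium: 4p + 10(1−p).
Set equal: 5p = 1(1−p) → p = 1/6.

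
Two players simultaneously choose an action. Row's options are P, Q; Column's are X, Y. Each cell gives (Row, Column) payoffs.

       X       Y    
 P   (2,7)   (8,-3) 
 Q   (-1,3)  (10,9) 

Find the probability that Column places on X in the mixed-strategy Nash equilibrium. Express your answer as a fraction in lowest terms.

Column's mix q on X must make Row indifferent between P and Q.
Row's payoff from P: 2q + 8(1−q). From Q: (-1)q + 10(1−q).
Set equal: 3q = 2(1−q) → q = 2/5.

2/5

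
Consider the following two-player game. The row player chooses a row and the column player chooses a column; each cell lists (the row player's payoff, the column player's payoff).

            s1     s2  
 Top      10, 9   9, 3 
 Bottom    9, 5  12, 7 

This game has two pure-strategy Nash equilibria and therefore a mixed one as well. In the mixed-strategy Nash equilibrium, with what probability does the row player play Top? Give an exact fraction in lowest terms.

The row player's mix p on Top must make the column player indifferent between s1 and s2.
The column player's payoff from s1: 9p + 5(1−p). From s2: 3p + 7(1−p).
Set equal: 6p = 2(1−p) → p = 2/8 = 1/4.

1/4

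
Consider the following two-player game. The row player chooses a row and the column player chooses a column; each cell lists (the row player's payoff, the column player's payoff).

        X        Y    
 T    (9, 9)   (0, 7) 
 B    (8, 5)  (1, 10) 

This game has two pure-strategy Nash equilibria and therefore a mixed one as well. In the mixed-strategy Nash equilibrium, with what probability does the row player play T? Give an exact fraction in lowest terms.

The row player's mix p on T must make the column player indifferent between X and Y.
The column player's payoff from X: 9p + 5(1−p). From Y: 7p + 10(1−p).
Set equal: 2p = 5(1−p) → p = 5/7.

5/7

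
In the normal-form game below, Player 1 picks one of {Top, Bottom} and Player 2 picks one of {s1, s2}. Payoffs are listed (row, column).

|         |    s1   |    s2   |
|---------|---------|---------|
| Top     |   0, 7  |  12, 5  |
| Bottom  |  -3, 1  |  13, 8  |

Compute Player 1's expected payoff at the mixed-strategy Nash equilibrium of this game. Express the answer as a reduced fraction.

Player 2 mixes with probability q on s1, chosen so Player 1 is indifferent: 0q + 12(1−q) = (-3)q + 13(1−q) gives q = 1/4.
Player 1's expected payoff (from either row, since indifferent) is 0·1/4 + 12·3/4 = 9.

9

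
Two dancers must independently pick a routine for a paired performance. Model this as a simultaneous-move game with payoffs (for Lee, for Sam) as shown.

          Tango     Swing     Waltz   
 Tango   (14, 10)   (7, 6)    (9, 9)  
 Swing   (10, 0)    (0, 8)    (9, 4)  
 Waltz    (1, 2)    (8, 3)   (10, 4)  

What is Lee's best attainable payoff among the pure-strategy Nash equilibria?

14

Both Tango is a pure NE (Lee: 14 ≥ 10; Sam: 10 ≥ 9). Lee gets 14.
Both Waltz is a pure NE (Lee: 10 ≥ 9; Sam: 4 ≥ 3). Lee gets 10.
Every other cell has a profitable deviation for at least one player. Highest of {14, 10} is 14.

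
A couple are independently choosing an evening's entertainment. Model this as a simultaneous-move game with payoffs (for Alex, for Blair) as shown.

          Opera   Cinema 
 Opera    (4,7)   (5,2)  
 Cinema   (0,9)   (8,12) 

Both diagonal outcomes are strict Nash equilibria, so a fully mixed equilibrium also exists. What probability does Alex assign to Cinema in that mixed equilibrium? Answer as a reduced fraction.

5/8

Alex's mix p on Opera must make Blair indifferent between Opera and Cinema.
Blair's payoff from Opera: 7p + 9(1−p). From Cinema: 2p + 12(1−p).
Set equal: 5p = 3(1−p) → p = 3/8.
Probability on Cinema is 1 − 3/8 = 5/8.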